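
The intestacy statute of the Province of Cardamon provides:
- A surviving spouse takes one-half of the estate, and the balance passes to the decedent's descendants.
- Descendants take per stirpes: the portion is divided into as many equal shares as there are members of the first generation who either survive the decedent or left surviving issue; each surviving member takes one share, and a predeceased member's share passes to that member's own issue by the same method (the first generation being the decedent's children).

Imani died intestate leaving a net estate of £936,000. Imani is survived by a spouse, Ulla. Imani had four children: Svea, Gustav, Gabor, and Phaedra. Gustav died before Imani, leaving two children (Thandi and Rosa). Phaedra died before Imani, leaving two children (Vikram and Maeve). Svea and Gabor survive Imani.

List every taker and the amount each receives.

Ulla: £468,000; Svea: £117,000; Thandi: £58,500; Rosa: £58,500; Gabor: £117,000; Vikram: £58,500; Maeve: £58,500

Ulla takes one-half of £936,000 = £468,000. The remaining £468,000 passes to the descendants.
The descendants' portion (£468,000) is divided into 4 shares of £117,000: Svea and Gabor each take £117,000; Gustav's £117,000 share passes to Gustav's issue; Phaedra's £117,000 share passes to Phaedra's issue.
Gustav's share (£117,000) is divided into 2 shares of £58,500: Thandi and Rosa each take £58,500.
Phaedra's share (£117,000) is divided into 2 shares of £58,500: Vikram and Maeve each take £58,500.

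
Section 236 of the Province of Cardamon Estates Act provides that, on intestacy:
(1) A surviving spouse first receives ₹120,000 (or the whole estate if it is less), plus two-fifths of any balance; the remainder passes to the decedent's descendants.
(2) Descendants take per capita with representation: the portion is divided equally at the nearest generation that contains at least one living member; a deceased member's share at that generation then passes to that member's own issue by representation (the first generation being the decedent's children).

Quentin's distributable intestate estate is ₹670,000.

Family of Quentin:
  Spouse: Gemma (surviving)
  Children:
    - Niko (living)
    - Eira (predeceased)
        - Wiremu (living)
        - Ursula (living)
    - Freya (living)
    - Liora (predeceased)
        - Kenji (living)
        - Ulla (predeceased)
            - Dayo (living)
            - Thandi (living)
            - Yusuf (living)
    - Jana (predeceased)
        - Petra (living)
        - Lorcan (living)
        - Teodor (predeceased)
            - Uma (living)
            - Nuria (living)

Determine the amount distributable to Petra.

Petra receives ₹22,000.

Gemma first takes ₹120,000, leaving a balance of ₹550,000. Gemma then takes two-fifths of the balance (₹220,000), for a total of ₹340,000. The remaining ₹330,000 passes to the descendants.
The descendants' portion (₹330,000) is divided into 5 shares of ₹66,000: Niko and Freya each take ₹66,000; Eira's ₹66,000 share passes to Eira's issue; Liora's ₹66,000 share passes to Liora's issue; Jana's ₹66,000 share passes to Jana's issue.
Eira's share (₹66,000) is divided into 2 shares of ₹33,000: Wiremu and Ursula each take ₹33,000.
Liora's share (₹66,000) is divided into 2 shares of ₹33,000: Kenji takes ₹33,000; Ulla's ₹33,000 share passes to Ulla's issue.
Ulla's share (₹33,000) is divided into 3 shares of ₹11,000: Dayo, Thandi, and Yusuf each take ₹11,000.
Jana's share (₹66,000) is divided into 3 shares of ₹22,000: Petra and Lorcan each take ₹22,000; Teodor's ₹22,000 share passes to Teodor's issue.
Teodor's share (₹22,000) is divided into 2 shares of ₹11,000: Uma and Nuria each take ₹11,000.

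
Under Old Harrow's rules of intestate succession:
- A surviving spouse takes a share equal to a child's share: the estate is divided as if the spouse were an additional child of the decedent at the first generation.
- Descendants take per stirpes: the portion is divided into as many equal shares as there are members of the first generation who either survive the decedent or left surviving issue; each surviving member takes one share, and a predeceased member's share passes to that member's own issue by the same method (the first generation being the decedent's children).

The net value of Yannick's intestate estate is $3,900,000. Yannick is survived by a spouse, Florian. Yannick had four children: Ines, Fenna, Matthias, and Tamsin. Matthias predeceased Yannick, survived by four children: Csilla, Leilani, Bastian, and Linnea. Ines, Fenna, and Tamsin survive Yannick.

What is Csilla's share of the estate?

The spouse counts as an additional share at the children's level, so there are 5 primary shares of $780,000. Florian takes one such share ($780,000).
The children's combined portion ($3,120,000) is divided into 4 shares of $780,000: Ines, Fenna, and Tamsin each take $780,000; Matthias's $780,000 share passes to Matthias's issue.
Matthias's share ($780,000) is divided into 4 shares of $195,000: Csilla, Leilani, Bastian, and Linnea each take $195,000.

Csilla receives $195,000.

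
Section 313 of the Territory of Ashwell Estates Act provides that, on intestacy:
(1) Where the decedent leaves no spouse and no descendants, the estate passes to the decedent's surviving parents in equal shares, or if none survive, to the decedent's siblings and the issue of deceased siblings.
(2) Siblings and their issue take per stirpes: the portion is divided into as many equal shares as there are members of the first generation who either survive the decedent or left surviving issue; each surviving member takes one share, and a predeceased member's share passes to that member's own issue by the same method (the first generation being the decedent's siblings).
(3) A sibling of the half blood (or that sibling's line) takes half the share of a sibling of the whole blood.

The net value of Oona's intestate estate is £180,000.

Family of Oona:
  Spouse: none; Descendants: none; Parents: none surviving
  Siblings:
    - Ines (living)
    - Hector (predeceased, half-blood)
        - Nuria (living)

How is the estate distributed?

The entire £180,000 passes to the siblings and their issue.
Counting each half-blood sibling's line as half a unit, there are 3/2 units in £180,000, so one unit is £120,000. Whole-blood lines (Ines) take £120,000 each; half-blood lines (Hector) take £60,000 each.
Hector's share (£60,000) passes entirely to Nuria.

Ines: £120,000; Nuria: £60,000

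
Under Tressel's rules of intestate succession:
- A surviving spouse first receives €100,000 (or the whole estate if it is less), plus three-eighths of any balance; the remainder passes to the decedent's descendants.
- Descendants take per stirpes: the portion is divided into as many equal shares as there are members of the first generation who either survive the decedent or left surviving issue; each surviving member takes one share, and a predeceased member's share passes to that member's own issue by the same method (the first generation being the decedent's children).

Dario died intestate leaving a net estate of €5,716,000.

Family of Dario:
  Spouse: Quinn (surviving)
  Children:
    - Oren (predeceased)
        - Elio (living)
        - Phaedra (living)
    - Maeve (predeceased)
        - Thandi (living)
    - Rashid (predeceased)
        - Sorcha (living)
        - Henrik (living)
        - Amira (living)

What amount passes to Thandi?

Quinn first takes €100,000, leaving a balance of €5,616,000. Quinn then takes three-eighths of the balance (€2,106,000), for a total of €2,206,000. The remaining €3,510,000 passes to the descendants.
The descendants' portion (€3,510,000) is divided into 3 shares of €1,170,000: Oren's €1,170,000 share passes to Oren's issue; Maeve's €1,170,000 share passes to Maeve's issue; Rashid's €1,170,000 share passes to Rashid's issue.
Oren's share (€1,170,000) is divided into 2 shares of €585,000: Elio and Phaedra each take €585,000.
Maeve's share (€1,170,000) passes entirely to Thandi.
Rashid's share (€1,170,000) is divided into 3 shares of €390,000: Sorcha, Henrik, and Amira each take €390,000.

Thandi receives €1,170,000.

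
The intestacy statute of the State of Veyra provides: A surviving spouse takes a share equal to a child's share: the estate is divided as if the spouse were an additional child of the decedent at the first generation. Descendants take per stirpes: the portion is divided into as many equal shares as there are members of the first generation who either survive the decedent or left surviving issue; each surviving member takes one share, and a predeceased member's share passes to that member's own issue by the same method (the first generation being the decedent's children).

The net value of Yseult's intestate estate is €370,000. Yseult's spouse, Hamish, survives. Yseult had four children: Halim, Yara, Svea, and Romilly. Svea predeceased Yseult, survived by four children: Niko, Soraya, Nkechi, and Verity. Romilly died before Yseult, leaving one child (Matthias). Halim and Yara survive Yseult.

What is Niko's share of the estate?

The spouse counts as an additional share at the children's level, so there are 5 primary shares of €74,000. Hamish takes one such share (€74,000).
The children's combined portion (€296,000) is divided into 4 shares of €74,000: Halim and Yara each take €74,000; Svea's €74,000 share passes to Svea's issue; Romilly's €74,000 share passes to Romilly's issue.
Svea's share (€74,000) is divided into 4 shares of €18,500: Niko, Soraya, Nkechi, and Verity each take €18,500.
Romilly's share (€74,000) passes entirely to Matthias.

Niko receives €18,500.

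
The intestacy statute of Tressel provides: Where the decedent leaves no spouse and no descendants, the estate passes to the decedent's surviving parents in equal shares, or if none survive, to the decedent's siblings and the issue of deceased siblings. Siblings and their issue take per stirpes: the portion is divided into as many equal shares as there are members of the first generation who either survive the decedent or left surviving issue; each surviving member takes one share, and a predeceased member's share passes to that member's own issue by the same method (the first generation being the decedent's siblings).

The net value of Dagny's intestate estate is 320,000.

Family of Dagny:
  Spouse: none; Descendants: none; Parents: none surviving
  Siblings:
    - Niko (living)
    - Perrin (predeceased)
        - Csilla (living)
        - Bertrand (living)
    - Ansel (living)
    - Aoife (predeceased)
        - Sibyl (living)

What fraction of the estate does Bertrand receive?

Bertrand receives 1/8 of the estate.

The entire 320,000 passes to the siblings and their issue.
That amount (320,000) is divided into 4 shares of 80,000: Niko and Ansel each take 80,000; Perrin's 80,000 share passes to Perrin's issue; Aoife's 80,000 share passes to Aoife's issue.
Perrin's share (80,000) is divided into 2 shares of 40,000: Csilla and Bertrand each take 40,000.
Aoife's share (80,000) passes entirely to Sibyl.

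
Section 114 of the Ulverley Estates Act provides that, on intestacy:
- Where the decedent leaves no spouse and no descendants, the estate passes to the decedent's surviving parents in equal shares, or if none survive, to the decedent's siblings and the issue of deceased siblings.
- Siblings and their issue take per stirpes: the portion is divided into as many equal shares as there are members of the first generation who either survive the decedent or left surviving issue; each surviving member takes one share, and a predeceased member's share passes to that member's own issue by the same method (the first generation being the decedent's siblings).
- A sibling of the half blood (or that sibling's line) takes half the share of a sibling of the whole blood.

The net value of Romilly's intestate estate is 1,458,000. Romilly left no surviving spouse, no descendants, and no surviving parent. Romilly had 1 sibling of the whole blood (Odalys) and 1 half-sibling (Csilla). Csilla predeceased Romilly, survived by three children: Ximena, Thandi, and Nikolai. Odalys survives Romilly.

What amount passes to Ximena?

The entire 1,458,000 passes to the siblings and their issue.
Counting each half-blood sibling's line as half a unit, there are 3/2 units in 1,458,000, so one unit is 972,000. Whole-blood lines (Odalys) take 972,000 each; half-blood lines (Csilla) take 486,000 each.
Csilla's share (486,000) is divided into 3 shares of 162,000: Ximena, Thandi, and Nikolai each take 162,000.

Ximena receives 162,000.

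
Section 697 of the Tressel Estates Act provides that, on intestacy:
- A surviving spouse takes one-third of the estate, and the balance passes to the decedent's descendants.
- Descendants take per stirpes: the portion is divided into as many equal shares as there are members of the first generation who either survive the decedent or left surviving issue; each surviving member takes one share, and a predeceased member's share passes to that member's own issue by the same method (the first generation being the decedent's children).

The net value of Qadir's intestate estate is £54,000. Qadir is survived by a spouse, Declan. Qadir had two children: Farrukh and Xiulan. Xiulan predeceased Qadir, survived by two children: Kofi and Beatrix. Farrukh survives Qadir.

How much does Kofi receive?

Declan takes one-third of £54,000 = £18,000. The remaining £36,000 passes to the descendants.
The descendants' portion (£36,000) is divided into 2 shares of £18,000: Farrukh takes £18,000; Xiulan's £18,000 share passes to Xiulan's issue.
Xiulan's share (£18,000) is divided into 2 shares of £9,000: Kofi and Beatrix each take £9,000.

Kofi receives £9,000.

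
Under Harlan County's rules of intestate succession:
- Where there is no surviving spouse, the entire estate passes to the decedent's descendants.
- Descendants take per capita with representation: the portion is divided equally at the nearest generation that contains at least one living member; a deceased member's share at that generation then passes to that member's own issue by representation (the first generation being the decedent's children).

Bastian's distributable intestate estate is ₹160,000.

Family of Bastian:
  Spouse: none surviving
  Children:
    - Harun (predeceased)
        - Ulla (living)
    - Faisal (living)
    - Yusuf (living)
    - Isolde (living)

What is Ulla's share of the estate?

Ulla receives ₹40,000.

The entire ₹160,000 passes to the descendants.
That amount (₹160,000) is divided into 4 shares of ₹40,000: Faisal, Yusuf, and Isolde each take ₹40,000; Harun's ₹40,000 share passes to Harun's issue.
Harun's share (₹40,000) passes entirely to Ulla.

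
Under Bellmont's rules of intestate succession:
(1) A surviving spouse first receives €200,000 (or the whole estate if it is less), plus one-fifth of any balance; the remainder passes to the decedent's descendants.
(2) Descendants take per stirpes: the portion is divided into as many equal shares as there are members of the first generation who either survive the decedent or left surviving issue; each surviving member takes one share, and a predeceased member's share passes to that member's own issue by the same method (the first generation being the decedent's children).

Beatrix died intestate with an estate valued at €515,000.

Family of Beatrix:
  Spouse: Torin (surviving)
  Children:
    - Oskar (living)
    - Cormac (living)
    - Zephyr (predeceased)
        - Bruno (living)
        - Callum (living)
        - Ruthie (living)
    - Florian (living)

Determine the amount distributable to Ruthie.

Ruthie receives €21,000.

Torin first takes €200,000, leaving a balance of €315,000. Torin then takes one-fifth of the balance (€63,000), for a total of €263,000. The remaining €252,000 passes to the descendants.
The descendants' portion (€252,000) is divided into 4 shares of €63,000: Oskar, Cormac, and Florian each take €63,000; Zephyr's €63,000 share passes to Zephyr's issue.
Zephyr's share (€63,000) is divided into 3 shares of €21,000: Bruno, Callum, and Ruthie each take €21,000.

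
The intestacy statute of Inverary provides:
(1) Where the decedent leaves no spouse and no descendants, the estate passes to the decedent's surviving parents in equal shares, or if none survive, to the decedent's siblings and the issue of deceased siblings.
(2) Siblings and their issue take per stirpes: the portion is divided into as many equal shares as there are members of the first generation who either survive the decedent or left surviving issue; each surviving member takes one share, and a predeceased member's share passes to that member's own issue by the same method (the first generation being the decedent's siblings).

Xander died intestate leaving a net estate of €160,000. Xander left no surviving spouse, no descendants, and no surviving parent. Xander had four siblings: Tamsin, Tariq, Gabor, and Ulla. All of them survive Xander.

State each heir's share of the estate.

Tamsin: €40,000; Tariq: €40,000; Gabor: €40,000; Ulla: €40,000

The entire €160,000 passes to the siblings and their issue.
That amount (€160,000) is divided into 4 shares of €40,000: Tamsin, Tariq, Gabor, and Ulla each take €40,000.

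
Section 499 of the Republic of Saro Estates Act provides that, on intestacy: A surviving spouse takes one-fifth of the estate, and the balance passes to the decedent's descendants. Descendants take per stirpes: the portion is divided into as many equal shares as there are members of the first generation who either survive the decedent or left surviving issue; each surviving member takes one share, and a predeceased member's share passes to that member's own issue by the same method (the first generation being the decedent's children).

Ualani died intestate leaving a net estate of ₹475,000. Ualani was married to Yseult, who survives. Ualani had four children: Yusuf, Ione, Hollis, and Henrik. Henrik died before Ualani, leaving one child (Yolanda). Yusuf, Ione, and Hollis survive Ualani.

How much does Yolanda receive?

Yolanda receives ₹95,000.

Yseult takes one-fifth of ₹475,000 = ₹95,000. The remaining ₹380,000 passes to the descendants.
The descendants' portion (₹380,000) is divided into 4 shares of ₹95,000: Yusuf, Ione, and Hollis each take ₹95,000; Henrik's ₹95,000 share passes to Henrik's issue.
Henrik's share (₹95,000) passes entirely to Yolanda.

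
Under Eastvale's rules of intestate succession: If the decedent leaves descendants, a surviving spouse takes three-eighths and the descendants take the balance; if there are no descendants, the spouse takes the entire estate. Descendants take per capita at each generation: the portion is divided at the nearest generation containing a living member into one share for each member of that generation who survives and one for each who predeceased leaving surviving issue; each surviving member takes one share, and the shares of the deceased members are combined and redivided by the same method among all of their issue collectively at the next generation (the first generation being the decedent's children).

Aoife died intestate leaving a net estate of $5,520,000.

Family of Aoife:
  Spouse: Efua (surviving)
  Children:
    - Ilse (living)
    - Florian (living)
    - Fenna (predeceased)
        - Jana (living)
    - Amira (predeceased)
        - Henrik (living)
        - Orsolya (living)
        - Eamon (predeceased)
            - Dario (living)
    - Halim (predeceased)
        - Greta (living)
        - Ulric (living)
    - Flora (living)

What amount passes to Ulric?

Ulric receives $287,500.

Efua takes three-eighths of $5,520,000 = $2,070,000. The remaining $3,450,000 passes to the descendants.
The descendants' portion ($3,450,000) is divided at the children's generation into 6 shares of $575,000. Ilse, Florian, and Flora each take $575,000. The 3 shares of the deceased (Fenna, Amira, and Halim) are combined into a pool of $1,725,000.
That pool ($1,725,000) is divided at the grandchildren's generation into 6 shares of $287,500. Jana, Henrik, Orsolya, Greta, and Ulric each take $287,500. The remaining share for the deceased Eamon ($287,500) is carried to the next generation.
That pool ($287,500) passes entirely to Dario, the sole taker at the great-grandchildren's generation.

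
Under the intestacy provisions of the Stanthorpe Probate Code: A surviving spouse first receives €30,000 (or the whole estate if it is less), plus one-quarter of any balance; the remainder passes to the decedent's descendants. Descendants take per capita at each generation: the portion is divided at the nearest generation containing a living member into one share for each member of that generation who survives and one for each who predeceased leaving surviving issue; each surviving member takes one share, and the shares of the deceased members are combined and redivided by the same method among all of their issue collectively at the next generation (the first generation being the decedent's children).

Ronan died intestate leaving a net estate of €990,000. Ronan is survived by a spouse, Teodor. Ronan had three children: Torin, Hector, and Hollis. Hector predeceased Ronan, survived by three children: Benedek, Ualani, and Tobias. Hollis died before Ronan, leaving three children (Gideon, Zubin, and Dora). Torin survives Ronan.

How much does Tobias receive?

Tobias receives €80,000.

Teodor first takes €30,000, leaving a balance of €960,000. Teodor then takes one-quarter of the balance (€240,000), for a total of €270,000. The remaining €720,000 passes to the descendants.
The descendants' portion (€720,000) is divided at the children's generation into 3 shares of €240,000. Torin takes €240,000. The 2 shares of the deceased (Hector and Hollis) are combined into a pool of €480,000.
That pool (€480,000) is divided at the grandchildren's generation equally among Benedek, Ualani, Tobias, Gideon, Zubin, and Dora: €80,000 each.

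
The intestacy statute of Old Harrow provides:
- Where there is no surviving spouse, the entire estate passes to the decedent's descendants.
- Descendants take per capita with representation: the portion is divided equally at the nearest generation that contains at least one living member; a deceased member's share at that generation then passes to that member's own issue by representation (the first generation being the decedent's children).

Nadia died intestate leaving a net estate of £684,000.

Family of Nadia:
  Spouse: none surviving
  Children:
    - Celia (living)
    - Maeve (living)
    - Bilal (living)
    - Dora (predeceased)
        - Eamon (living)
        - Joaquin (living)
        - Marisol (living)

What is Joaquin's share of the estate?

The entire £684,000 passes to the descendants.
That amount (£684,000) is divided into 4 shares of £171,000: Celia, Maeve, and Bilal each take £171,000; Dora's £171,000 share passes to Dora's issue.
Dora's share (£171,000) is divided into 3 shares of £57,000: Eamon, Joaquin, and Marisol each take £57,000.

Joaquin receives £57,000.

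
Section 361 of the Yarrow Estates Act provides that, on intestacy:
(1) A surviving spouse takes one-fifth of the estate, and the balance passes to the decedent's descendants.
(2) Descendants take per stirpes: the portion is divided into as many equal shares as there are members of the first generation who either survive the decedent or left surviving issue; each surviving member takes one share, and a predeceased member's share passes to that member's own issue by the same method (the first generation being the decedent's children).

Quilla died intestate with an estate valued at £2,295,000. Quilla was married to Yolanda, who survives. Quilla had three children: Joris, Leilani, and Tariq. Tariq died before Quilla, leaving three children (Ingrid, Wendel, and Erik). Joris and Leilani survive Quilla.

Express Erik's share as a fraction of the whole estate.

Erik receives 4/45 of the estate.

Yolanda takes one-fifth of £2,295,000 = £459,000. The remaining £1,836,000 passes to the descendants.
The descendants' portion (£1,836,000) is divided into 3 shares of £612,000: Joris and Leilani each take £612,000; Tariq's £612,000 share passes to Tariq's issue.
Tariq's share (£612,000) is divided into 3 shares of £204,000: Ingrid, Wendel, and Erik each take £204,000.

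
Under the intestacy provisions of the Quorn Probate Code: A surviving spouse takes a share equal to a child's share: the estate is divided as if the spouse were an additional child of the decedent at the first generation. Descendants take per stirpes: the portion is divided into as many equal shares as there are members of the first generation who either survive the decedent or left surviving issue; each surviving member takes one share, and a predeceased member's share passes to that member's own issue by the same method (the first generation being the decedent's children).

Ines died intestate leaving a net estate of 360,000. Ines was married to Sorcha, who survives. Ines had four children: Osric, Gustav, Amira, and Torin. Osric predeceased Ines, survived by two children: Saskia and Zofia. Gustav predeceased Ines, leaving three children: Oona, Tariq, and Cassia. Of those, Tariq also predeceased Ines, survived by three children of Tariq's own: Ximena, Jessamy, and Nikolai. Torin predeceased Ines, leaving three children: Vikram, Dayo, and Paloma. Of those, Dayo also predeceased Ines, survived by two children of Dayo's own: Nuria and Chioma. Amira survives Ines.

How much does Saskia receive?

The spouse counts as an additional share at the children's level, so there are 5 primary shares of 72,000. Sorcha takes one such share (72,000).
The children's combined portion (288,000) is divided into 4 shares of 72,000: Amira takes 72,000; Osric's 72,000 share passes to Osric's issue; Gustav's 72,000 share passes to Gustav's issue; Torin's 72,000 share passes to Torin's issue.
Osric's share (72,000) is divided into 2 shares of 36,000: Saskia and Zofia each take 36,000.
Gustav's share (72,000) is divided into 3 shares of 24,000: Oona and Cassia each take 24,000; Tariq's 24,000 share passes to Tariq's issue.
Tariq's share (24,000) is divided into 3 shares of 8,000: Ximena, Jessamy, and Nikolai each take 8,000.
Torin's share (72,000) is divided into 3 shares of 24,000: Vikram and Paloma each take 24,000; Dayo's 24,000 share passes to Dayo's issue.
Dayo's share (24,000) is divided into 2 shares of 12,000: Nuria and Chioma each take 12,000.

Saskia receives 36,000.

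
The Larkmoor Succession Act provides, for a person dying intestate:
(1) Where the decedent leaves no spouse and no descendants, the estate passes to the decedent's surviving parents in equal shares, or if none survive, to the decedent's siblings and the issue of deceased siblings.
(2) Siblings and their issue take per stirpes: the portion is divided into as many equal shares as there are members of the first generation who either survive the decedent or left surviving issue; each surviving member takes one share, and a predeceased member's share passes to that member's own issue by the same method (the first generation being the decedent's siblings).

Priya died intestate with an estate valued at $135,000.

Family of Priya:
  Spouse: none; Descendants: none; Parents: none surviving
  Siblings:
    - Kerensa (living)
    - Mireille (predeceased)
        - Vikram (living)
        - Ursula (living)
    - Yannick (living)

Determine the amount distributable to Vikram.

The entire $135,000 passes to the siblings and their issue.
That amount ($135,000) is divided into 3 shares of $45,000: Kerensa and Yannick each take $45,000; Mireille's $45,000 share passes to Mireille's issue.
Mireille's share ($45,000) is divided into 2 shares of $22,500: Vikram and Ursula each take $22,500.

Vikram receives $22,500.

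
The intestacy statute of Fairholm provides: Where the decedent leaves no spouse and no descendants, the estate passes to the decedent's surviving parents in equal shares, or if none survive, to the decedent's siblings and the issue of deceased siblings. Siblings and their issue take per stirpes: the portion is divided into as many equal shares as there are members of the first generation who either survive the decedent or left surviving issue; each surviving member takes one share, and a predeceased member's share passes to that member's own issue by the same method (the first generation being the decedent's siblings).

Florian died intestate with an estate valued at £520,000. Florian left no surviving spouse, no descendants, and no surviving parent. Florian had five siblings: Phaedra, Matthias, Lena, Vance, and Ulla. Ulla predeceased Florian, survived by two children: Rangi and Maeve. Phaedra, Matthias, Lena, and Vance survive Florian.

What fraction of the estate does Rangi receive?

Rangi receives 1/10 of the estate.

The entire £520,000 passes to the siblings and their issue.
That amount (£520,000) is divided into 5 shares of £104,000: Phaedra, Matthias, Lena, and Vance each take £104,000; Ulla's £104,000 share passes to Ulla's issue.
Ulla's share (£104,000) is divided into 2 shares of £52,000: Rangi and Maeve each take £52,000.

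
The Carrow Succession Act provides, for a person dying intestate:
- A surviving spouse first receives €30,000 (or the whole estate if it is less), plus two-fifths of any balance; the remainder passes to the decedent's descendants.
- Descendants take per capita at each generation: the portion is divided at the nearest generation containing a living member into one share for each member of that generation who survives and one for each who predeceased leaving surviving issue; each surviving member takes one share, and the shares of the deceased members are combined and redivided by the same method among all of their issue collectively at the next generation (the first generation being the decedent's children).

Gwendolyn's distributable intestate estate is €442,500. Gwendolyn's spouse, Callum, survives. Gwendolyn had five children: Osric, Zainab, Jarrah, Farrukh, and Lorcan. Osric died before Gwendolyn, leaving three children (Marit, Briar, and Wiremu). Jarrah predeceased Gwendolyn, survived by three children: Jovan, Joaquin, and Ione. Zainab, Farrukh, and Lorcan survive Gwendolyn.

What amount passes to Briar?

Briar receives €16,500.

Callum first takes €30,000, leaving a balance of €412,500. Callum then takes two-fifths of the balance (€165,000), for a total of €195,000. The remaining €247,500 passes to the descendants.
The descendants' portion (€247,500) is divided at the children's generation into 5 shares of €49,500. Zainab, Farrukh, and Lorcan each take €49,500. The 2 shares of the deceased (Osric and Jarrah) are combined into a pool of €99,000.
That pool (€99,000) is divided at the grandchildren's generation equally among Marit, Briar, Wiremu, Jovan, Joaquin, and Ione: €16,500 each.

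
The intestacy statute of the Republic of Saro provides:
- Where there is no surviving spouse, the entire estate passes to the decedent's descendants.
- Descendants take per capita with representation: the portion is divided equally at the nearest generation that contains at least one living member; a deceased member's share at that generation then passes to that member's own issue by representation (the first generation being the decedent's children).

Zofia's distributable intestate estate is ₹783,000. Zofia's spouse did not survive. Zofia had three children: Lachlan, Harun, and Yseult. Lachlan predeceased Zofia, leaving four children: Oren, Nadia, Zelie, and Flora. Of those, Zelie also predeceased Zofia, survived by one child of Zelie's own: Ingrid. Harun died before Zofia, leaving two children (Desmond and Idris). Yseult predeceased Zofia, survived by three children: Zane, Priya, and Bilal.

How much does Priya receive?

The entire ₹783,000 passes to the descendants.
No child survives, so the initial division is made at the grandchildren's generation.
That amount (₹783,000) is divided into 9 shares of ₹87,000: Oren, Nadia, Flora, Desmond, Idris, Zane, Priya, and Bilal each take ₹87,000; Zelie's ₹87,000 share passes to Zelie's issue.
Zelie's share (₹87,000) passes entirely to Ingrid.

Priya receives ₹87,000.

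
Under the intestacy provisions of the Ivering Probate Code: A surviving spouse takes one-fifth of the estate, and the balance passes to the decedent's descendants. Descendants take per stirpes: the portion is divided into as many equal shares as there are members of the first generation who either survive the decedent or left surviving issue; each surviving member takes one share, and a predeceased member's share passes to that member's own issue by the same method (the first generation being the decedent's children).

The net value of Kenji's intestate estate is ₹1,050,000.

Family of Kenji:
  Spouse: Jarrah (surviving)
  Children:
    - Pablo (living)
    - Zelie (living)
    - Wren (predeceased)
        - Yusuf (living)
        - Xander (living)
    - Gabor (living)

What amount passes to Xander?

Jarrah takes one-fifth of ₹1,050,000 = ₹210,000. The remaining ₹840,000 passes to the descendants.
The descendants' portion (₹840,000) is divided into 4 shares of ₹210,000: Pablo, Zelie, and Gabor each take ₹210,000; Wren's ₹210,000 share passes to Wren's issue.
Wren's share (₹210,000) is divided into 2 shares of ₹105,000: Yusuf and Xander each take ₹105,000.

Xander receives ₹105,000.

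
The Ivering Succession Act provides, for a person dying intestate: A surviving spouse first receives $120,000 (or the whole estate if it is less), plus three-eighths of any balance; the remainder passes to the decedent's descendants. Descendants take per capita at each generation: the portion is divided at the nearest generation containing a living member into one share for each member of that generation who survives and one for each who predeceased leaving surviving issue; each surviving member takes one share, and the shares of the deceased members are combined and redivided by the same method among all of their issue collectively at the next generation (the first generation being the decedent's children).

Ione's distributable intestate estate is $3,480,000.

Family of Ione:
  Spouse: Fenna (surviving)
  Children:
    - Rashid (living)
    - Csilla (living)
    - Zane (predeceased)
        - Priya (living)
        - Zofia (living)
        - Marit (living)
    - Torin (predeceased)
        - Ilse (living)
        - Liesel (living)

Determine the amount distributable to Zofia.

Fenna first takes $120,000, leaving a balance of $3,360,000. Fenna then takes three-eighths of the balance ($1,260,000), for a total of $1,380,000. The remaining $2,100,000 passes to the descendants.
The descendants' portion ($2,100,000) is divided at the children's generation into 4 shares of $525,000. Rashid and Csilla each take $525,000. The 2 shares of the deceased (Zane and Torin) are combined into a pool of $1,050,000.
That pool ($1,050,000) is divided at the grandchildren's generation equally among Priya, Zofia, Marit, Ilse, and Liesel: $210,000 each.

Zofia receives $210,000.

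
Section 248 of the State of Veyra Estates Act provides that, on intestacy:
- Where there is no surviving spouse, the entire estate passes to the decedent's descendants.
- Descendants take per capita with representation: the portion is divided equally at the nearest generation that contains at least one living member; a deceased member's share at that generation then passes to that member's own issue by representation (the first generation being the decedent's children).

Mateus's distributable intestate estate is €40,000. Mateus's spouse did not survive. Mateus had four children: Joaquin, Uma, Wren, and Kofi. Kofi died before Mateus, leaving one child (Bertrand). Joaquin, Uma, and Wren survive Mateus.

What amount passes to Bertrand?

Bertrand receives €10,000.

The entire €40,000 passes to the descendants.
That amount (€40,000) is divided into 4 shares of €10,000: Joaquin, Uma, and Wren each take €10,000; Kofi's €10,000 share passes to Kofi's issue.
Kofi's share (€10,000) passes entirely to Bertrand.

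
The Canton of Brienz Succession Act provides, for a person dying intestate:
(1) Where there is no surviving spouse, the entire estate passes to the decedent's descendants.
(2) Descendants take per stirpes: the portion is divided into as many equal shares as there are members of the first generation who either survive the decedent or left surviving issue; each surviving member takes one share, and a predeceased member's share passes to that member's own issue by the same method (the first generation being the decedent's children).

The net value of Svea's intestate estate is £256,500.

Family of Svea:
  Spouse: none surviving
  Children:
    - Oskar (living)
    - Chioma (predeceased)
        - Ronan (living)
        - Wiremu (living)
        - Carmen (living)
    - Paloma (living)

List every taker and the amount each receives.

Oskar: £85,500; Ronan: £28,500; Wiremu: £28,500; Carmen: £28,500; Paloma: £85,500

The entire £256,500 passes to the descendants.
That amount (£256,500) is divided into 3 shares of £85,500: Oskar and Paloma each take £85,500; Chioma's £85,500 share passes to Chioma's issue.
Chioma's share (£85,500) is divided into 3 shares of £28,500: Ronan, Wiremu, and Carmen each take £28,500.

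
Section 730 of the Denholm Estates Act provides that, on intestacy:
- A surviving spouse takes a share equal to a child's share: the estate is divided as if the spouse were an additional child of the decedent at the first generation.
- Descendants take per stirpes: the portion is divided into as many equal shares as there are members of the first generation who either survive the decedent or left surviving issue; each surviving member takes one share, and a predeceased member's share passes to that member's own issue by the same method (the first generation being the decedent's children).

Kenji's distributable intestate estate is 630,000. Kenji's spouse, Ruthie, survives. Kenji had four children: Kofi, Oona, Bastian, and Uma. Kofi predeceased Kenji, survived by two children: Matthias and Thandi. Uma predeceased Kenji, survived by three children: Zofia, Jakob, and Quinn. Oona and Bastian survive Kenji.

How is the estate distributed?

The spouse counts as an additional share at the children's level, so there are 5 primary shares of 126,000. Ruthie takes one such share (126,000).
The children's combined portion (504,000) is divided into 4 shares of 126,000: Oona and Bastian each take 126,000; Kofi's 126,000 share passes to Kofi's issue; Uma's 126,000 share passes to Uma's issue.
Kofi's share (126,000) is divided into 2 shares of 63,000: Matthias and Thandi each take 63,000.
Uma's share (126,000) is divided into 3 shares of 42,000: Zofia, Jakob, and Quinn each take 42,000.

Ruthie: 126,000; Matthias: 63,000; Thandi: 63,000; Oona: 126,000; Bastian: 126,000; Zofia: 42,000; Jakob: 42,000; Quinn: 42,000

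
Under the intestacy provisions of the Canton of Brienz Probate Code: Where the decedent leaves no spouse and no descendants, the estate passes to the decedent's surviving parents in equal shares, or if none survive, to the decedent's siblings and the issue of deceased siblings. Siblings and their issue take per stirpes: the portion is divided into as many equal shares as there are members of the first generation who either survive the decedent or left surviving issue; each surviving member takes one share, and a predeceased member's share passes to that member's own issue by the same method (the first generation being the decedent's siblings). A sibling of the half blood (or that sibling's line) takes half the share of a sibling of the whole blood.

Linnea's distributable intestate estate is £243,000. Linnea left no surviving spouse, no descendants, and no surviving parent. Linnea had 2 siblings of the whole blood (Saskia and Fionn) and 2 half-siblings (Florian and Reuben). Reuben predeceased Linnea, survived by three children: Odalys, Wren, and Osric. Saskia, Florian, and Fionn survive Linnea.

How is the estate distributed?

Saskia: £81,000; Florian: £40,500; Odalys: £13,500; Wren: £13,500; Osric: £13,500; Fionn: £81,000

The entire £243,000 passes to the siblings and their issue.
Counting each half-blood sibling's line as half a unit, there are 3 units in £243,000, so one unit is £81,000. Whole-blood lines (Saskia and Fionn) take £81,000 each; half-blood lines (Florian and Reuben) take £40,500 each.
Reuben's share (£40,500) is divided into 3 shares of £13,500: Odalys, Wren, and Osric each take £13,500.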